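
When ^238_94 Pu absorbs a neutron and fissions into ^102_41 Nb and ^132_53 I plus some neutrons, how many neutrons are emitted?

5

Conserve mass number: 239 = 102 + 132 + k, so k = 239 − 234 = 5.
Check atomic number: 94 = 41 + 53 + 0 = 94. ✓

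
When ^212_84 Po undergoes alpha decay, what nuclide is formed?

Alpha decay: mass number changes by -4, atomic number by -2.
A: 212 − 4 = 208; Z: 84 − 2 = 82.
Z = 82 is lead, so the daughter is ^208_82 Pb.

Pb-208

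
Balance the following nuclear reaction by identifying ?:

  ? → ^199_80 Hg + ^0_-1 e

Conserve mass number: A = 199 + 0, so A = 199.
Conserve atomic number: Z = 80 − 1, so Z = 79.
Z = 79 is gold, so the species is ^199_79 Au.

Au-199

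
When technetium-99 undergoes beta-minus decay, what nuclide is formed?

Beta-minus decay: mass number changes by +0, atomic number by +1.
A: 99 = 99; Z: 43 + 1 = 44.
Z = 44 is ruthenium, so the daughter is ruthenium-99.

Ru-99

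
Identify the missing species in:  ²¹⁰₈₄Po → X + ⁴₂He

Pb-206

Conserve mass number: 210 = A + 4, so A = 206.
Conserve atomic number: 84 = Z + 2, so Z = 82.
Z = 82 is lead, so the species is ²⁰⁶₈₂Pb.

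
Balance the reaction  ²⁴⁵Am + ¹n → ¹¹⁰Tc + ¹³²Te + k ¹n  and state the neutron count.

4

Conserve mass number: 246 = 110 + 132 + k, so k = 246 − 242 = 4.
Check atomic number: 95 = 43 + 52 + 0 = 95. ✓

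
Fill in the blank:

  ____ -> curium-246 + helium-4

Conserve mass number: A = 246 + 4, so A = 250.
Conserve atomic number: Z = 96 + 2, so Z = 98.
Z = 98 is californium, so the species is californium-250.

Cf-250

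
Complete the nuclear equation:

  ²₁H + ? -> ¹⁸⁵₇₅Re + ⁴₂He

Conserve mass number: 2 + A = 185 + 4, so A = 187.
Conserve atomic number: 1 + Z = 75 + 2, so Z = 76.
Z = 76 is osmium, so the species is ¹⁸⁷₇₆Os.

Os-187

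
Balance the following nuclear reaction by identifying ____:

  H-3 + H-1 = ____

Conserve mass number: 3 + 1 = A, so A = 4.
Conserve atomic number: 1 + 1 = Z, so Z = 2.
A = 4 and Z = 2 is He-4 — an alpha particle.

He-4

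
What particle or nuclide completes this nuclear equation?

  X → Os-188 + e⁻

Re-188

Conserve mass number: A = 188 + 0, so A = 188.
Conserve atomic number: Z = 76 − 1, so Z = 75.
Z = 75 is rhenium, so the species is Re-188.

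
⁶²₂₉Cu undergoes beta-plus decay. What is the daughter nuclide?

Ni-62

Beta-plus decay: mass number changes by +0, atomic number by -1.
A: 62 = 62; Z: 29 − 1 = 28.
Z = 28 is nickel, so the daughter is ⁶²₂₈Ni.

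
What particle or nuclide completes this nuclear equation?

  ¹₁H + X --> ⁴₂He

triton

Conserve mass number: 1 + A = 4, so A = 3.
Conserve atomic number: 1 + Z = 2, so Z = 1.
A = 3 and Z = 1 is ³₁H — a triton.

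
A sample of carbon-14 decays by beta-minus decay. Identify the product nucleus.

N-14

Beta-minus decay: mass number changes by +0, atomic number by +1.
A: 14 = 14; Z: 6 + 1 = 7.
Z = 7 is nitrogen, so the daughter is nitrogen-14.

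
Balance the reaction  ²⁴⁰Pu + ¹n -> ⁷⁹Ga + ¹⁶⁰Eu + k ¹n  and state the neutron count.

2

Conserve mass number: 241 = 79 + 160 + k, so k = 241 − 239 = 2.
Check atomic number: 94 = 31 + 63 + 0 = 94. ✓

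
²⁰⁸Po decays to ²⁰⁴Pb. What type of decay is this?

ΔA = 204 − 208 = -4; ΔZ = 82 − 84 = -2.
A drops by 4 and Z drops by 2 — the signature of alpha emission.

alpha decay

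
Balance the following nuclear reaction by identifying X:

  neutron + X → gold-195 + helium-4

Conserve mass number: 1 + A = 195 + 4, so A = 198.
Conserve atomic number: 0 + Z = 79 + 2, so Z = 81.
Z = 81 is thallium, so the species is thallium-198.

Tl-198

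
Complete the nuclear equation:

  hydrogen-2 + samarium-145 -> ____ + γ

Eu-147

Conserve mass number: 2 + 145 = A + 0, so A = 147.
Conserve atomic number: 1 + 62 = Z + 0, so Z = 63.
Z = 63 is europium, so the species is europium-147.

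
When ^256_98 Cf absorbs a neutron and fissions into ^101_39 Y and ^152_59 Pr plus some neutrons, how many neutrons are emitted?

4

Conserve mass number: 257 = 101 + 152 + k, so k = 257 − 253 = 4.
Check atomic number: 98 = 39 + 59 + 0 = 98. ✓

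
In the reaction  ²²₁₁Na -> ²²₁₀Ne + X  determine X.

positron

Conserve mass number: 22 = 22 + A, so A = 0.
Conserve atomic number: 11 = 10 + Z, so Z = 1.
A = 0 and Z = 1 is ⁰₁e — a positron.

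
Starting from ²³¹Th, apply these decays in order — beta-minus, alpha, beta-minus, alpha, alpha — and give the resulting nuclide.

Start: (A, Z) = (231, 90).
After β⁻: (231, 91).
After α: (227, 89).
After β⁻: (227, 90).
After α: (223, 88).
After α: (219, 86).
Z = 86 is radon.

Rn-219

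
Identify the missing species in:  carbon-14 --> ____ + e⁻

N-14

Conserve mass number: 14 = A + 0, so A = 14.
Conserve atomic number: 6 = Z − 1, so Z = 7.
Z = 7 is nitrogen, so the species is nitrogen-14.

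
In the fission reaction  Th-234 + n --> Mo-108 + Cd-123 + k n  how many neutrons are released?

4

Conserve mass number: 235 = 108 + 123 + k, so k = 235 − 231 = 4.
Check atomic number: 90 = 42 + 48 + 0 = 90. ✓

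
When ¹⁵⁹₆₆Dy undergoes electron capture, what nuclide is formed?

Electron capture: mass number changes by +0, atomic number by -1.
A: 159 = 159; Z: 66 − 1 = 65.
Z = 65 is terbium, so the daughter is ¹⁵⁹₆₅Tb.

Tb-159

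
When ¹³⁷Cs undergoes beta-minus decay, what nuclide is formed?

Ba-137

Beta-minus decay: mass number changes by +0, atomic number by +1.
A: 137 = 137; Z: 55 + 1 = 56.
Z = 56 is barium, so the daughter is ¹³⁷Ba.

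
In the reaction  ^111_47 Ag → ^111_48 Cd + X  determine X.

Conserve mass number: 111 = 111 + A, so A = 0.
Conserve atomic number: 47 = 48 + Z, so Z = -1.
A = 0 and Z = -1 is ^0_-1 e — a beta-minus particle.

beta-minus particle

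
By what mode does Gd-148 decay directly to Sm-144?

alpha decay

ΔA = 144 − 148 = -4; ΔZ = 62 − 64 = -2.
A drops by 4 and Z drops by 2 — the signature of alpha emission.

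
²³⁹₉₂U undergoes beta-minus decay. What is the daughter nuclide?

Beta-minus decay: mass number changes by +0, atomic number by +1.
A: 239 = 239; Z: 92 + 1 = 93.
Z = 93 is neptunium, so the daughter is ²³⁹₉₃Np.

Np-239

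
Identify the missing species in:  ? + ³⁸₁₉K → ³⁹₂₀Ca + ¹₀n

Conserve mass number: A + 38 = 39 + 1, so A = 2.
Conserve atomic number: Z + 19 = 20 + 0, so Z = 1.
A = 2 and Z = 1 is ²₁H — a deuteron.

deuteron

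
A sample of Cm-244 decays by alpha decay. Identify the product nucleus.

Pu-240

Alpha decay: mass number changes by -4, atomic number by -2.
A: 244 − 4 = 240; Z: 96 − 2 = 94.
Z = 94 is plutonium, so the daughter is Pu-240.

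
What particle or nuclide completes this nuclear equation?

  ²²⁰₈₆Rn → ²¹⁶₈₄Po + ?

alpha particle

Conserve mass number: 220 = 216 + A, so A = 4.
Conserve atomic number: 86 = 84 + Z, so Z = 2.
A = 4 and Z = 2 is ⁴₂He — an alpha particle.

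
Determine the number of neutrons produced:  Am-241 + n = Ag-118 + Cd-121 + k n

Conserve mass number: 242 = 118 + 121 + k, so k = 242 − 239 = 3.
Check atomic number: 95 = 47 + 48 + 0 = 95. ✓

3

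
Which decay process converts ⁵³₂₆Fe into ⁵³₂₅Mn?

beta-plus decay or electron capture

ΔA = 53 − 53 = 0; ΔZ = 25 − 26 = -1.
A is unchanged and Z drops by 1 — a proton has become a neutron (β⁺ emission or electron capture).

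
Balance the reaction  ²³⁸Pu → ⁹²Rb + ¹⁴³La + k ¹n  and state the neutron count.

Conserve mass number: 238 = 92 + 143 + k, so k = 238 − 235 = 3.
Check atomic number: 94 = 37 + 57 + 0 = 94. ✓

3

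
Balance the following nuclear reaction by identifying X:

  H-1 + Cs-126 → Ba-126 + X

neutron

Conserve mass number: 1 + 126 = 126 + A, so A = 1.
Conserve atomic number: 1 + 55 = 56 + Z, so Z = 0.
A = 1 and Z = 0 is n — a neutron.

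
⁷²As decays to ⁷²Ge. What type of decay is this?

beta-plus decay or electron capture

ΔA = 72 − 72 = 0; ΔZ = 32 − 33 = -1.
A is unchanged and Z drops by 1 — a proton has become a neutron (β⁺ emission or electron capture).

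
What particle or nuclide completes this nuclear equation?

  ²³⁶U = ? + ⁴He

Th-232

Conserve mass number: 236 = A + 4, so A = 232.
Conserve atomic number: 92 = Z + 2, so Z = 90.
Z = 90 is thorium, so the species is ²³²Th.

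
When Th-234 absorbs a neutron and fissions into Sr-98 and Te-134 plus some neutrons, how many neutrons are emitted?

3

Conserve mass number: 235 = 98 + 134 + k, so k = 235 − 232 = 3.
Check atomic number: 90 = 38 + 52 + 0 = 90. ✓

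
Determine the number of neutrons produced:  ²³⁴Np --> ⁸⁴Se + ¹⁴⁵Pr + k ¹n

Conserve mass number: 234 = 84 + 145 + k, so k = 234 − 229 = 5.
Check atomic number: 93 = 34 + 59 + 0 = 93. ✓

5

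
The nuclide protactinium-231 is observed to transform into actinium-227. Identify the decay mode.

ΔA = 227 − 231 = -4; ΔZ = 89 − 91 = -2.
A drops by 4 and Z drops by 2 — the signature of alpha emission.

alpha decay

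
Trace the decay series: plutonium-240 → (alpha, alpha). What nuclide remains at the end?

Th-232

Start: (A, Z) = (240, 94).
After α: (236, 92).
After α: (232, 90).
Z = 90 is thorium.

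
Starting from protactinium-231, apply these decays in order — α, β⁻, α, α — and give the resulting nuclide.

Start: (A, Z) = (231, 91).
After α: (227, 89).
After β⁻: (227, 90).
After α: (223, 88).
After α: (219, 86).
Z = 86 is radon.

Rn-219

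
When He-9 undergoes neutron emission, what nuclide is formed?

He-8

Neutron emission: mass number changes by -1, atomic number by +0.
A: 9 − 1 = 8; Z: 2 = 2.
Z = 2 is helium, so the daughter is He-8.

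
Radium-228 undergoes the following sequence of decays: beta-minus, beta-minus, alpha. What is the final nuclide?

Ra-224

Start: (A, Z) = (228, 88).
After β⁻: (228, 89).
After β⁻: (228, 90).
After α: (224, 88).
Z = 88 is radium.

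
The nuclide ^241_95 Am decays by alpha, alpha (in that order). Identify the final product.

Start: (A, Z) = (241, 95).
After α: (237, 93).
After α: (233, 91).
Z = 91 is protactinium.

Pa-233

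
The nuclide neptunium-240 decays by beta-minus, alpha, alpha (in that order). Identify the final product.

Th-232

Start: (A, Z) = (240, 93).
After β⁻: (240, 94).
After α: (236, 92).
After α: (232, 90).
Z = 90 is thorium.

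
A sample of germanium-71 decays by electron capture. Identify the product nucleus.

Electron capture: mass number changes by +0, atomic number by -1.
A: 71 = 71; Z: 32 − 1 = 31.
Z = 31 is gallium, so the daughter is gallium-71.

Ga-71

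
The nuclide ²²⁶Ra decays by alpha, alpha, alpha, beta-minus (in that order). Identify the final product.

Bi-214

Start: (A, Z) = (226, 88).
After α: (222, 86).
After α: (218, 84).
After α: (214, 82).
After β⁻: (214, 83).
Z = 83 is bismuth.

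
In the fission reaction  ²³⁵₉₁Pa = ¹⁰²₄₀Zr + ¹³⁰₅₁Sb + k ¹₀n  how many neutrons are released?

3

Conserve mass number: 235 = 102 + 130 + k, so k = 235 − 232 = 3.
Check atomic number: 91 = 40 + 51 + 0 = 91. ✓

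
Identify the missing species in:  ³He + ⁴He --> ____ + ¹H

Conserve mass number: 3 + 4 = A + 1, so A = 6.
Conserve atomic number: 2 + 2 = Z + 1, so Z = 3.
Z = 3 is lithium, so the species is ⁶Li.

Li-6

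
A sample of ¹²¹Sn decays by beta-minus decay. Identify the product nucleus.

Beta-minus decay: mass number changes by +0, atomic number by +1.
A: 121 = 121; Z: 50 + 1 = 51.
Z = 51 is antimony, so the daughter is ¹²¹Sb.

Sb-121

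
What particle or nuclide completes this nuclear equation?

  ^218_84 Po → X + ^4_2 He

Pb-214

Conserve mass number: 218 = A + 4, so A = 214.
Conserve atomic number: 84 = Z + 2, so Z = 82.
Z = 82 is lead, so the species is ^214_82 Pb.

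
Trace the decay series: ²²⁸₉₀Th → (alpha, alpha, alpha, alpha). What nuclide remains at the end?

Pb-212

Start: (A, Z) = (228, 90).
After α: (224, 88).
After α: (220, 86).
After α: (216, 84).
After α: (212, 82).
Z = 82 is lead.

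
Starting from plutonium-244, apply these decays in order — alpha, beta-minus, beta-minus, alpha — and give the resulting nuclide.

U-236

Start: (A, Z) = (244, 94).
After α: (240, 92).
After β⁻: (240, 93).
After β⁻: (240, 94).
After α: (236, 92).
Z = 92 is uranium.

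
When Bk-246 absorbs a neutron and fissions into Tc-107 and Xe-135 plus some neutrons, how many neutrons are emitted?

Conserve mass number: 247 = 107 + 135 + k, so k = 247 − 242 = 5.
Check atomic number: 97 = 43 + 54 + 0 = 97. ✓

5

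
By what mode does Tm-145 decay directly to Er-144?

proton emission

ΔA = 144 − 145 = -1; ΔZ = 68 − 69 = -1.
A drops by 1 and Z drops by 1 — a proton was emitted.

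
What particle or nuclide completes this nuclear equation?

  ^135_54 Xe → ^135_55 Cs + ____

beta-minus particle

Conserve mass number: 135 = 135 + A, so A = 0.
Conserve atomic number: 54 = 55 + Z, so Z = -1.
A = 0 and Z = -1 is ^0_-1 e — a beta-minus particle.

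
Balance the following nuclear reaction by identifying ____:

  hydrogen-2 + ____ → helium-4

deuteron

Conserve mass number: 2 + A = 4, so A = 2.
Conserve atomic number: 1 + Z = 2, so Z = 1.
A = 2 and Z = 1 is hydrogen-2 — a deuteron.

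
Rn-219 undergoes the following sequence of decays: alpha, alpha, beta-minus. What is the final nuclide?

Bi-211

Start: (A, Z) = (219, 86).
After α: (215, 84).
After α: (211, 82).
After β⁻: (211, 83).
Z = 83 is bismuth.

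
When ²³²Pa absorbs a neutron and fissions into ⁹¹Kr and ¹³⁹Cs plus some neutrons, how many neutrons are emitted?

Conserve mass number: 233 = 91 + 139 + k, so k = 233 − 230 = 3.
Check atomic number: 91 = 36 + 55 + 0 = 91. ✓

3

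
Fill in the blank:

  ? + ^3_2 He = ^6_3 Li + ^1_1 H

alpha particle

Conserve mass number: A + 3 = 6 + 1, so A = 4.
Conserve atomic number: Z + 2 = 3 + 1, so Z = 2.
A = 4 and Z = 2 is ^4_2 He — an alpha particle.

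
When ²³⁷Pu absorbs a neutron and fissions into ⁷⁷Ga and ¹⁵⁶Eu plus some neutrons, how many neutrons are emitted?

5

Conserve mass number: 238 = 77 + 156 + k, so k = 238 − 233 = 5.
Check atomic number: 94 = 31 + 63 + 0 = 94. ✓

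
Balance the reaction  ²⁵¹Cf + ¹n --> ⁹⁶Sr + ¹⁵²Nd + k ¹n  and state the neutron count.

4

Conserve mass number: 252 = 96 + 152 + k, so k = 252 − 248 = 4.
Check atomic number: 98 = 38 + 60 + 0 = 98. ✓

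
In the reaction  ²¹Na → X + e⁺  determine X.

Ne-21

Conserve mass number: 21 = A + 0, so A = 21.
Conserve atomic number: 11 = Z + 1, so Z = 10.
Z = 10 is neon, so the species is ²¹Ne.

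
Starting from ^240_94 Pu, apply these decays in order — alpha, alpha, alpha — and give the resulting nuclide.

Ra-228

Start: (A, Z) = (240, 94).
After α: (236, 92).
After α: (232, 90).
After α: (228, 88).
Z = 88 is radium.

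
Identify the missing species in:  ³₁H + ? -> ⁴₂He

Conserve mass number: 3 + A = 4, so A = 1.
Conserve atomic number: 1 + Z = 2, so Z = 1.
A = 1 and Z = 1 is ¹₁H — a proton.

proton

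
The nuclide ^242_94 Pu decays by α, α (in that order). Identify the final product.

Th-234

Start: (A, Z) = (242, 94).
After α: (238, 92).
After α: (234, 90).
Z = 90 is thorium.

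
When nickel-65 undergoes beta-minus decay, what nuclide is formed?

Cu-65

Beta-minus decay: mass number changes by +0, atomic number by +1.
A: 65 = 65; Z: 28 + 1 = 29.
Z = 29 is copper, so the daughter is copper-65.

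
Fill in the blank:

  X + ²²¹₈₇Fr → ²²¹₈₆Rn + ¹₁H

neutron

Conserve mass number: A + 221 = 221 + 1, so A = 1.
Conserve atomic number: Z + 87 = 86 + 1, so Z = 0.
A = 1 and Z = 0 is ¹₀n — a neutron.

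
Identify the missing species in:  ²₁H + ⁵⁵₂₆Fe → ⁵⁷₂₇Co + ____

gamma ray

Conserve mass number: 2 + 55 = 57 + A, so A = 0.
Conserve atomic number: 1 + 26 = 27 + Z, so Z = 0.
A = 0 and Z = 0 is ⁰₀γ — a gamma ray.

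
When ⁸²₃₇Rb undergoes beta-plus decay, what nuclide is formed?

Kr-82

Beta-plus decay: mass number changes by +0, atomic number by -1.
A: 82 = 82; Z: 37 − 1 = 36.
Z = 36 is krypton, so the daughter is ⁸²₃₆Kr.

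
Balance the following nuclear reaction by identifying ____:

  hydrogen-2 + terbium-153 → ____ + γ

Conserve mass number: 2 + 153 = A + 0, so A = 155.
Conserve atomic number: 1 + 65 = Z + 0, so Z = 66.
Z = 66 is dysprosium, so the species is dysprosium-155.

Dy-155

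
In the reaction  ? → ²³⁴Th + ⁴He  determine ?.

Conserve mass number: A = 234 + 4, so A = 238.
Conserve atomic number: Z = 90 + 2, so Z = 92.
Z = 92 is uranium, so the species is ²³⁸U.

U-238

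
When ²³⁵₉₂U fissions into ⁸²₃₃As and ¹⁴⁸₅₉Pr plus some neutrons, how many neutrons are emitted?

5

Conserve mass number: 235 = 82 + 148 + k, so k = 235 − 230 = 5.
Check atomic number: 92 = 33 + 59 + 0 = 92. ✓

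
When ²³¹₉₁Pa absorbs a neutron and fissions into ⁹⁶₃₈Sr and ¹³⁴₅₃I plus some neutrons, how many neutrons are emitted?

Conserve mass number: 232 = 96 + 134 + k, so k = 232 − 230 = 2.
Check atomic number: 91 = 38 + 53 + 0 = 91. ✓

2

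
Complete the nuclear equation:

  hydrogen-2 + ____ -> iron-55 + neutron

Conserve mass number: 2 + A = 55 + 1, so A = 54.
Conserve atomic number: 1 + Z = 26 + 0, so Z = 25.
Z = 25 is manganese, so the species is manganese-54.

Mn-54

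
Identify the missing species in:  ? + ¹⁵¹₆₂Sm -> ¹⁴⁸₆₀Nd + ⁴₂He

neutron

Conserve mass number: A + 151 = 148 + 4, so A = 1.
Conserve atomic number: Z + 62 = 60 + 2, so Z = 0.
A = 1 and Z = 0 is ¹₀n — a neutron.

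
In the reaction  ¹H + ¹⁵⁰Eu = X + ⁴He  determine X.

Conserve mass number: 1 + 150 = A + 4, so A = 147.
Conserve atomic number: 1 + 63 = Z + 2, so Z = 62.
Z = 62 is samarium, so the species is ¹⁴⁷Sm.

Sm-147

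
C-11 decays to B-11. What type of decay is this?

beta-plus decay or electron capture

ΔA = 11 − 11 = 0; ΔZ = 5 − 6 = -1.
A is unchanged and Z drops by 1 — a proton has become a neutron (β⁺ emission or electron capture).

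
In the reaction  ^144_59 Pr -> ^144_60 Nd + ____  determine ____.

Conserve mass number: 144 = 144 + A, so A = 0.
Conserve atomic number: 59 = 60 + Z, so Z = -1.
A = 0 and Z = -1 is ^0_-1 e — a beta-minus particle.

beta-minus particle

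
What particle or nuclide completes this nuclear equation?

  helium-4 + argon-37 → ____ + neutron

Ca-40

Conserve mass number: 4 + 37 = A + 1, so A = 40.
Conserve atomic number: 2 + 18 = Z + 0, so Z = 20.
Z = 20 is calcium, so the species is calcium-40.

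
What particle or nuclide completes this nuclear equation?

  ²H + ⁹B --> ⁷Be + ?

alpha particle

Conserve mass number: 2 + 9 = 7 + A, so A = 4.
Conserve atomic number: 1 + 5 = 4 + Z, so Z = 2.
A = 4 and Z = 2 is ⁴He — an alpha particle.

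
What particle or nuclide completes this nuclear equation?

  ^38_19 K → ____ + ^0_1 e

Ar-38

Conserve mass number: 38 = A + 0, so A = 38.
Conserve atomic number: 19 = Z + 1, so Z = 18.
Z = 18 is argon, so the species is ^38_18 Ar.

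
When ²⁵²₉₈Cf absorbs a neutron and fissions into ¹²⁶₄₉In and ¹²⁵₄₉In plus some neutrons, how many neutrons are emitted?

Conserve mass number: 253 = 126 + 125 + k, so k = 253 − 251 = 2.
Check atomic number: 98 = 49 + 49 + 0 = 98. ✓

2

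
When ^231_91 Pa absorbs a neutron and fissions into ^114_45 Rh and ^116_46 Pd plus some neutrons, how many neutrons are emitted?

2

Conserve mass number: 232 = 114 + 116 + k, so k = 232 − 230 = 2.
Check atomic number: 91 = 45 + 46 + 0 = 91. ✓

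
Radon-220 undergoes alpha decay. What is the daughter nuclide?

Po-216

Alpha decay: mass number changes by -4, atomic number by -2.
A: 220 − 4 = 216; Z: 86 − 2 = 84.
Z = 84 is polonium, so the daughter is polonium-216.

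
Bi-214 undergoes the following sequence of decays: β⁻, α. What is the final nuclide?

Start: (A, Z) = (214, 83).
After β⁻: (214, 84).
After α: (210, 82).
Z = 82 is lead.

Pb-210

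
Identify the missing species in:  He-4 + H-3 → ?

Li-7

Conserve mass number: 4 + 3 = A, so A = 7.
Conserve atomic number: 2 + 1 = Z, so Z = 3.
Z = 3 is lithium, so the species is Li-7.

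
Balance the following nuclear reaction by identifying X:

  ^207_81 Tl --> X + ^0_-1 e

Pb-207

Conserve mass number: 207 = A + 0, so A = 207.
Conserve atomic number: 81 = Z − 1, so Z = 82.
Z = 82 is lead, so the species is ^207_82 Pb.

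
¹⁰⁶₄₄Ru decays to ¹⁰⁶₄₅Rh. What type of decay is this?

ΔA = 106 − 106 = 0; ΔZ = 45 − 44 = +1.
A is unchanged and Z rises by 1 — a neutron has become a proton (β⁻ decay).

beta-minus decay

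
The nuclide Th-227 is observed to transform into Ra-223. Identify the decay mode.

ΔA = 223 − 227 = -4; ΔZ = 88 − 90 = -2.
A drops by 4 and Z drops by 2 — the signature of alpha emission.

alpha decay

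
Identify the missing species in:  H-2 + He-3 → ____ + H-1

He-4

Conserve mass number: 2 + 3 = A + 1, so A = 4.
Conserve atomic number: 1 + 2 = Z + 1, so Z = 2.
A = 4 and Z = 2 is He-4 — an alpha particle.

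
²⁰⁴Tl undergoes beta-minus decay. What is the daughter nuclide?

Beta-minus decay: mass number changes by +0, atomic number by +1.
A: 204 = 204; Z: 81 + 1 = 82.
Z = 82 is lead, so the daughter is ²⁰⁴Pb.

Pb-204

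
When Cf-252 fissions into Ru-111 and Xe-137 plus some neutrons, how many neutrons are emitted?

4

Conserve mass number: 252 = 111 + 137 + k, so k = 252 − 248 = 4.
Check atomic number: 98 = 44 + 54 + 0 = 98. ✓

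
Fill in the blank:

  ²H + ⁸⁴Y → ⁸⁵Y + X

proton

Conserve mass number: 2 + 84 = 85 + A, so A = 1.
Conserve atomic number: 1 + 39 = 39 + Z, so Z = 1.
A = 1 and Z = 1 is ¹H — a proton.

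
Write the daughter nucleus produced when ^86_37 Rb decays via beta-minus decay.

Beta-minus decay: mass number changes by +0, atomic number by +1.
A: 86 = 86; Z: 37 + 1 = 38.
Z = 38 is strontium, so the daughter is ^86_38 Sr.

Sr-86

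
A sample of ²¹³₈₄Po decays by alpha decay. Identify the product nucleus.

Pb-209

Alpha decay: mass number changes by -4, atomic number by -2.
A: 213 − 4 = 209; Z: 84 − 2 = 82.
Z = 82 is lead, so the daughter is ²⁰⁹₈₂Pb.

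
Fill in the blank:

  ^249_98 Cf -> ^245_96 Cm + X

alpha particle

Conserve mass number: 249 = 245 + A, so A = 4.
Conserve atomic number: 98 = 96 + Z, so Z = 2.
A = 4 and Z = 2 is ^4_2 He — an alpha particle.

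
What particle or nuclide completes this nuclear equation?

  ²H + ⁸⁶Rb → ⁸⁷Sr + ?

neutron

Conserve mass number: 2 + 86 = 87 + A, so A = 1.
Conserve atomic number: 1 + 37 = 38 + Z, so Z = 0.
A = 1 and Z = 0 is ¹n — a neutron.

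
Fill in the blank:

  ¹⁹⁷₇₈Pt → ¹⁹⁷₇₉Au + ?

beta-minus particle

Conserve mass number: 197 = 197 + A, so A = 0.
Conserve atomic number: 78 = 79 + Z, so Z = -1.
A = 0 and Z = -1 is ⁰₋₁e — a beta-minus particle.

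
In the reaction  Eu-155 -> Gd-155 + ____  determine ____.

beta-minus particle

Conserve mass number: 155 = 155 + A, so A = 0.
Conserve atomic number: 63 = 64 + Z, so Z = -1.
A = 0 and Z = -1 is e⁻ — a beta-minus particle.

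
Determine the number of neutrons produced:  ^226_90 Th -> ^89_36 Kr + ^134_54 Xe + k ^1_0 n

Conserve mass number: 226 = 89 + 134 + k, so k = 226 − 223 = 3.
Check atomic number: 90 = 36 + 54 + 0 = 90. ✓

3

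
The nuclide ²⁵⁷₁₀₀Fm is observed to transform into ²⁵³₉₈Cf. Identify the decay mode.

ΔA = 253 − 257 = -4; ΔZ = 98 − 100 = -2.
A drops by 4 and Z drops by 2 — the signature of alpha emission.

alpha decay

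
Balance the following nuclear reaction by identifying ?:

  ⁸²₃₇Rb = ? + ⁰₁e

Kr-82

Conserve mass number: 82 = A + 0, so A = 82.
Conserve atomic number: 37 = Z + 1, so Z = 36.
Z = 36 is krypton, so the species is ⁸²₃₆Kr.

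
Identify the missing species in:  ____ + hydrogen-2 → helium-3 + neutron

deuteron

Conserve mass number: A + 2 = 3 + 1, so A = 2.
Conserve atomic number: Z + 1 = 2 + 0, so Z = 1.
A = 2 and Z = 1 is hydrogen-2 — a deuteron.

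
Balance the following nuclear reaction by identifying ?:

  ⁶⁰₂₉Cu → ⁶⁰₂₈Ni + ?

Conserve mass number: 60 = 60 + A, so A = 0.
Conserve atomic number: 29 = 28 + Z, so Z = 1.
A = 0 and Z = 1 is ⁰₁e — a positron.

positron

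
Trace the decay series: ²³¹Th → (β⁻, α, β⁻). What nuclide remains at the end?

Start: (A, Z) = (231, 90).
After β⁻: (231, 91).
After α: (227, 89).
After β⁻: (227, 90).
Z = 90 is thorium.

Th-227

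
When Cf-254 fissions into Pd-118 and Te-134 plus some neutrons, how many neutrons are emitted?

2

Conserve mass number: 254 = 118 + 134 + k, so k = 254 − 252 = 2.
Check atomic number: 98 = 46 + 52 + 0 = 98. ✓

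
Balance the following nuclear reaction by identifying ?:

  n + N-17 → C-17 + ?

Conserve mass number: 1 + 17 = 17 + A, so A = 1.
Conserve atomic number: 0 + 7 = 6 + Z, so Z = 1.
A = 1 and Z = 1 is H-1 — a proton.

proton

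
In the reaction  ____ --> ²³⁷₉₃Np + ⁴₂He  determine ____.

Conserve mass number: A = 237 + 4, so A = 241.
Conserve atomic number: Z = 93 + 2, so Z = 95.
Z = 95 is americium, so the species is ²⁴¹₉₅Am.

Am-241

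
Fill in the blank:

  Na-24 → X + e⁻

Conserve mass number: 24 = A + 0, so A = 24.
Conserve atomic number: 11 = Z − 1, so Z = 12.
Z = 12 is magnesium, so the species is Mg-24.

Mg-24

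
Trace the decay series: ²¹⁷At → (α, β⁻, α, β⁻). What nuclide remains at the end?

Bi-209

Start: (A, Z) = (217, 85).
After α: (213, 83).
After β⁻: (213, 84).
After α: (209, 82).
After β⁻: (209, 83).
Z = 83 is bismuth.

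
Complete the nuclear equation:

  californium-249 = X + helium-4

Conserve mass number: 249 = A + 4, so A = 245.
Conserve atomic number: 98 = Z + 2, so Z = 96.
Z = 96 is curium, so the species is curium-245.

Cm-245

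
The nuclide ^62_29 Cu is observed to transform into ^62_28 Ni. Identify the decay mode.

ΔA = 62 − 62 = 0; ΔZ = 28 − 29 = -1.
A is unchanged and Z drops by 1 — a proton has become a neutron (β⁺ emission or electron capture).

beta-plus decay or electron capture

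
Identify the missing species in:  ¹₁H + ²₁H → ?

He-3

Conserve mass number: 1 + 2 = A, so A = 3.
Conserve atomic number: 1 + 1 = Z, so Z = 2.
Z = 2 is helium, so the species is ³₂He.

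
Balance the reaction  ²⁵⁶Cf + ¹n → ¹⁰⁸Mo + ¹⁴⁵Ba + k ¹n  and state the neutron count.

4

Conserve mass number: 257 = 108 + 145 + k, so k = 257 − 253 = 4.
Check atomic number: 98 = 42 + 56 + 0 = 98. ✓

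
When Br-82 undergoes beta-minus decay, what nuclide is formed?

Beta-minus decay: mass number changes by +0, atomic number by +1.
A: 82 = 82; Z: 35 + 1 = 36.
Z = 36 is krypton, so the daughter is Kr-82.

Kr-82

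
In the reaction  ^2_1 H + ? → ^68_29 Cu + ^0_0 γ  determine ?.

Ni-66

Conserve mass number: 2 + A = 68 + 0, so A = 66.
Conserve atomic number: 1 + Z = 29 + 0, so Z = 28.
Z = 28 is nickel, so the species is ^66_28 Ni.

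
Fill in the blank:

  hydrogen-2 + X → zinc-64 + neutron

Cu-63

Conserve mass number: 2 + A = 64 + 1, so A = 63.
Conserve atomic number: 1 + Z = 30 + 0, so Z = 29.
Z = 29 is copper, so the species is copper-63.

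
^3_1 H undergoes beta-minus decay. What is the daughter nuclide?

Beta-minus decay: mass number changes by +0, atomic number by +1.
A: 3 = 3; Z: 1 + 1 = 2.
Z = 2 is helium, so the daughter is ^3_2 He.

He-3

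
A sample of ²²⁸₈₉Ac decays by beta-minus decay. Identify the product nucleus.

Th-228

Beta-minus decay: mass number changes by +0, atomic number by +1.
A: 228 = 228; Z: 89 + 1 = 90.
Z = 90 is thorium, so the daughter is ²²⁸₉₀Th.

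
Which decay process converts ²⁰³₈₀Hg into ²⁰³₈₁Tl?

beta-minus decay

ΔA = 203 − 203 = 0; ΔZ = 81 − 80 = +1.
A is unchanged and Z rises by 1 — a neutron has become a proton (β⁻ decay).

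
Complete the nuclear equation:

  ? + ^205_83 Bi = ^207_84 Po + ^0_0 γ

Conserve mass number: A + 205 = 207 + 0, so A = 2.
Conserve atomic number: Z + 83 = 84 + 0, so Z = 1.
A = 2 and Z = 1 is ^2_1 H — a deuteron.

deuteron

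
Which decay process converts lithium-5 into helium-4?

ΔA = 4 − 5 = -1; ΔZ = 2 − 3 = -1.
A drops by 1 and Z drops by 1 — a proton was emitted.

proton emission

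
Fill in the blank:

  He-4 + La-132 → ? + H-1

Ce-135

Conserve mass number: 4 + 132 = A + 1, so A = 135.
Conserve atomic number: 2 + 57 = Z + 1, so Z = 58.
Z = 58 is cerium, so the species is Ce-135.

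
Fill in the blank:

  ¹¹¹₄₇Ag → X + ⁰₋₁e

Conserve mass number: 111 = A + 0, so A = 111.
Conserve atomic number: 47 = Z − 1, so Z = 48.
Z = 48 is cadmium, so the species is ¹¹¹₄₈Cd.

Cd-111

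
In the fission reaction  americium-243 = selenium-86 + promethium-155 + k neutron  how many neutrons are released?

2

Conserve mass number: 243 = 86 + 155 + k, so k = 243 − 241 = 2.
Check atomic number: 95 = 34 + 61 + 0 = 95. ✓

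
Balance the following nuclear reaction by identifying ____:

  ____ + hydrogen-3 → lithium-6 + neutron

alpha particle

Conserve mass number: A + 3 = 6 + 1, so A = 4.
Conserve atomic number: Z + 1 = 3 + 0, so Z = 2.
A = 4 and Z = 2 is helium-4 — an alpha particle.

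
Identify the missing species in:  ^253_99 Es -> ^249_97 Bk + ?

alpha particle

Conserve mass number: 253 = 249 + A, so A = 4.
Conserve atomic number: 99 = 97 + Z, so Z = 2.
A = 4 and Z = 2 is ^4_2 He — an alpha particle.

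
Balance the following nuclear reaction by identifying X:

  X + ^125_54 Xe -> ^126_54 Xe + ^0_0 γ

Conserve mass number: A + 125 = 126 + 0, so A = 1.
Conserve atomic number: Z + 54 = 54 + 0, so Z = 0.
A = 1 and Z = 0 is ^1_0 n — a neutron.

neutron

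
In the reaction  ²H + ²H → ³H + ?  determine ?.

proton

Conserve mass number: 2 + 2 = 3 + A, so A = 1.
Conserve atomic number: 1 + 1 = 1 + Z, so Z = 1.
A = 1 and Z = 1 is ¹H — a proton.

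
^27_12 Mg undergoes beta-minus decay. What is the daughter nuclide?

Beta-minus decay: mass number changes by +0, atomic number by +1.
A: 27 = 27; Z: 12 + 1 = 13.
Z = 13 is aluminium, so the daughter is ^27_13 Al.

Al-27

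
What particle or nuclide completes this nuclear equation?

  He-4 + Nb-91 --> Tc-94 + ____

neutron

Conserve mass number: 4 + 91 = 94 + A, so A = 1.
Conserve atomic number: 2 + 41 = 43 + Z, so Z = 0.
A = 1 and Z = 0 is n — a neutron.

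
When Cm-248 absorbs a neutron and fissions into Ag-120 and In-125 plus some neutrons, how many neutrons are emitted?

4

Conserve mass number: 249 = 120 + 125 + k, so k = 249 − 245 = 4.
Check atomic number: 96 = 47 + 49 + 0 = 96. ✓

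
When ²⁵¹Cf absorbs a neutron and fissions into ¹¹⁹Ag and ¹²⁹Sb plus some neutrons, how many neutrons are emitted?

4

Conserve mass number: 252 = 119 + 129 + k, so k = 252 − 248 = 4.
Check atomic number: 98 = 47 + 51 + 0 = 98. ✓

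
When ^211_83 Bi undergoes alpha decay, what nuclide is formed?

Alpha decay: mass number changes by -4, atomic number by -2.
A: 211 − 4 = 207; Z: 83 − 2 = 81.
Z = 81 is thallium, so the daughter is ^207_81 Tl.

Tl-207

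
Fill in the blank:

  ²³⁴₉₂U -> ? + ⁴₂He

Th-230

Conserve mass number: 234 = A + 4, so A = 230.
Conserve atomic number: 92 = Z + 2, so Z = 90.
Z = 90 is thorium, so the species is ²³⁰₉₀Th.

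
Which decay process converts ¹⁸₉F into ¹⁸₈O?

ΔA = 18 − 18 = 0; ΔZ = 8 − 9 = -1.
A is unchanged and Z drops by 1 — a proton has become a neutron (β⁺ emission or electron capture).

beta-plus decay or electron capture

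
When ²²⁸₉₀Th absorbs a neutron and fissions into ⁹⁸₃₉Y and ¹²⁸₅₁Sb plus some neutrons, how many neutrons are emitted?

3

Conserve mass number: 229 = 98 + 128 + k, so k = 229 − 226 = 3.
Check atomic number: 90 = 39 + 51 + 0 = 90. ✓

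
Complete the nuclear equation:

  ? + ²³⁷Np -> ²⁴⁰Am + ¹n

Conserve mass number: A + 237 = 240 + 1, so A = 4.
Conserve atomic number: Z + 93 = 95 + 0, so Z = 2.
A = 4 and Z = 2 is ⁴He — an alpha particle.

alpha particle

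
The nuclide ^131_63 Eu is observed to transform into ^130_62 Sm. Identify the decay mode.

ΔA = 130 − 131 = -1; ΔZ = 62 − 63 = -1.
A drops by 1 and Z drops by 1 — a proton was emitted.

proton emission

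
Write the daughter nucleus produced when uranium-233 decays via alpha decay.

Alpha decay: mass number changes by -4, atomic number by -2.
A: 233 − 4 = 229; Z: 92 − 2 = 90.
Z = 90 is thorium, so the daughter is thorium-229.

Th-229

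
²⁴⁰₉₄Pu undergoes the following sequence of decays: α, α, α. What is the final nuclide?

Ra-228

Start: (A, Z) = (240, 94).
After α: (236, 92).
After α: (232, 90).
After α: (228, 88).
Z = 88 is radium.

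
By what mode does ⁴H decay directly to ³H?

neutron emission

ΔA = 3 − 4 = -1; ΔZ = 1 − 1 = +0.
A drops by 1 with Z unchanged — a neutron was emitted.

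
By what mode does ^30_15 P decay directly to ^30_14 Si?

ΔA = 30 − 30 = 0; ΔZ = 14 − 15 = -1.
A is unchanged and Z drops by 1 — a proton has become a neutron (β⁺ emission or electron capture).

beta-plus decay or electron capture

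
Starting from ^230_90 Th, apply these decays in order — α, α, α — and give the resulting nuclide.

Po-218

Start: (A, Z) = (230, 90).
After α: (226, 88).
After α: (222, 86).
After α: (218, 84).
Z = 84 is polonium.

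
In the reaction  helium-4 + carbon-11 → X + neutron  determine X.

Conserve mass number: 4 + 11 = A + 1, so A = 14.
Conserve atomic number: 2 + 6 = Z + 0, so Z = 8.
Z = 8 is oxygen, so the species is oxygen-14.

O-14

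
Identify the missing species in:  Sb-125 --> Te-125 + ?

beta-minus particle

Conserve mass number: 125 = 125 + A, so A = 0.
Conserve atomic number: 51 = 52 + Z, so Z = -1.
A = 0 and Z = -1 is e⁻ — a beta-minus particle.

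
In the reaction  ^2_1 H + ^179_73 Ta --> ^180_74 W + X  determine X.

Conserve mass number: 2 + 179 = 180 + A, so A = 1.
Conserve atomic number: 1 + 73 = 74 + Z, so Z = 0.
A = 1 and Z = 0 is ^1_0 n — a neutron.

neutron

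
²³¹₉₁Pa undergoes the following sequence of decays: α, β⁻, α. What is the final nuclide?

Ra-223

Start: (A, Z) = (231, 91).
After α: (227, 89).
After β⁻: (227, 90).
After α: (223, 88).
Z = 88 is radium.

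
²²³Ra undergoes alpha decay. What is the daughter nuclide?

Alpha decay: mass number changes by -4, atomic number by -2.
A: 223 − 4 = 219; Z: 88 − 2 = 86.
Z = 86 is radon, so the daughter is ²¹⁹Rn.

Rn-219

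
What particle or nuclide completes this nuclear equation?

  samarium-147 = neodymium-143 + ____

alpha particle

Conserve mass number: 147 = 143 + A, so A = 4.
Conserve atomic number: 62 = 60 + Z, so Z = 2.
A = 4 and Z = 2 is helium-4 — an alpha particle.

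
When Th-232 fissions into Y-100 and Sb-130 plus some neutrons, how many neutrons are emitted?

2

Conserve mass number: 232 = 100 + 130 + k, so k = 232 − 230 = 2.
Check atomic number: 90 = 39 + 51 + 0 = 90. ✓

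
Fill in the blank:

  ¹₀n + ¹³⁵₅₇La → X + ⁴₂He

Cs-132

Conserve mass number: 1 + 135 = A + 4, so A = 132.
Conserve atomic number: 0 + 57 = Z + 2, so Z = 55.
Z = 55 is caesium, so the species is ¹³²₅₅Cs.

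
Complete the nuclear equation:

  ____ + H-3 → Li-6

Conserve mass number: A + 3 = 6, so A = 3.
Conserve atomic number: Z + 1 = 3, so Z = 2.
Z = 2 is helium, so the species is He-3.

He-3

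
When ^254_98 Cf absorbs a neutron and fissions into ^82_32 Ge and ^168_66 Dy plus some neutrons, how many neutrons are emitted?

Conserve mass number: 255 = 82 + 168 + k, so k = 255 − 250 = 5.
Check atomic number: 98 = 32 + 66 + 0 = 98. ✓

5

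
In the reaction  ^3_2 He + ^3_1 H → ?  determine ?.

Conserve mass number: 3 + 3 = A, so A = 6.
Conserve atomic number: 2 + 1 = Z, so Z = 3.
Z = 3 is lithium, so the species is ^6_3 Li.

Li-6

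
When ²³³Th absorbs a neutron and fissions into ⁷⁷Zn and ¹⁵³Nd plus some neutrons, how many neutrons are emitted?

4

Conserve mass number: 234 = 77 + 153 + k, so k = 234 − 230 = 4.
Check atomic number: 90 = 30 + 60 + 0 = 90. ✓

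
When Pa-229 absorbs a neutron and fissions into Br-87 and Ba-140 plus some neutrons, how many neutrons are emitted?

Conserve mass number: 230 = 87 + 140 + k, so k = 230 − 227 = 3.
Check atomic number: 91 = 35 + 56 + 0 = 91. ✓

3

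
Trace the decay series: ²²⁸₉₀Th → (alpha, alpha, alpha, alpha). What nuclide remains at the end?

Start: (A, Z) = (228, 90).
After α: (224, 88).
After α: (220, 86).
After α: (216, 84).
After α: (212, 82).
Z = 82 is lead.

Pb-212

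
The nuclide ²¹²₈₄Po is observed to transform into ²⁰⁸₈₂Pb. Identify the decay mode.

alpha decay

ΔA = 208 − 212 = -4; ΔZ = 82 − 84 = -2.
A drops by 4 and Z drops by 2 — the signature of alpha emission.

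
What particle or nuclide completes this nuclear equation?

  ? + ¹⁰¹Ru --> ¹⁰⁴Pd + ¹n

alpha particle

Conserve mass number: A + 101 = 104 + 1, so A = 4.
Conserve atomic number: Z + 44 = 46 + 0, so Z = 2.
A = 4 and Z = 2 is ⁴He — an alpha particle.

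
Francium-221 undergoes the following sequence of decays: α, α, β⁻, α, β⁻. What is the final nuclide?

Bi-209

Start: (A, Z) = (221, 87).
After α: (217, 85).
After α: (213, 83).
After β⁻: (213, 84).
After α: (209, 82).
After β⁻: (209, 83).
Z = 83 is bismuth.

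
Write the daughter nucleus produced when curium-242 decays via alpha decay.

Pu-238

Alpha decay: mass number changes by -4, atomic number by -2.
A: 242 − 4 = 238; Z: 96 − 2 = 94.
Z = 94 is plutonium, so the daughter is plutonium-238.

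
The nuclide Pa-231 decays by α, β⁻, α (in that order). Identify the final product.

Start: (A, Z) = (231, 91).
After α: (227, 89).
After β⁻: (227, 90).
After α: (223, 88).
Z = 88 is radium.

Ra-223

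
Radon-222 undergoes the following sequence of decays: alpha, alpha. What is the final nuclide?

Pb-214

Start: (A, Z) = (222, 86).
After α: (218, 84).
After α: (214, 82).
Z = 82 is lead.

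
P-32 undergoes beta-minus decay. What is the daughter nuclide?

Beta-minus decay: mass number changes by +0, atomic number by +1.
A: 32 = 32; Z: 15 + 1 = 16.
Z = 16 is sulfur, so the daughter is S-32.

S-32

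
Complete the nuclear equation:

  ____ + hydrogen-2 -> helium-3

proton

Conserve mass number: A + 2 = 3, so A = 1.
Conserve atomic number: Z + 1 = 2, so Z = 1.
A = 1 and Z = 1 is hydrogen-1 — a proton.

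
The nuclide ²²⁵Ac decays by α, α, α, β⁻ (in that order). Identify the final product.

Start: (A, Z) = (225, 89).
After α: (221, 87).
After α: (217, 85).
After α: (213, 83).
After β⁻: (213, 84).
Z = 84 is polonium.

Po-213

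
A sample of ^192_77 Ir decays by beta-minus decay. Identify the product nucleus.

Beta-minus decay: mass number changes by +0, atomic number by +1.
A: 192 = 192; Z: 77 + 1 = 78.
Z = 78 is platinum, so the daughter is ^192_78 Pt.

Pt-192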